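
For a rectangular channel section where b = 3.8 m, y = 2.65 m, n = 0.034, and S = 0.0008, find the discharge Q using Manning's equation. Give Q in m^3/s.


For a rectangular channel, the cross-sectional area A = b * y = 3.8 * 2.65 = 10.07 m^2.
The wetted perimeter P = b + 2y = 3.8 + 2*2.65 = 9.1 m.
Hydraulic radius R = A/P = 10.07/9.1 = 1.1066 m.
Velocity V = (1/n)*R^(2/3)*S^(1/2) = (1/0.034)*1.1066^(2/3)*0.0008^(1/2) = 0.89 m/s.
Discharge Q = A * V = 10.07 * 0.89 = 8.962 m^3/s.

8.962


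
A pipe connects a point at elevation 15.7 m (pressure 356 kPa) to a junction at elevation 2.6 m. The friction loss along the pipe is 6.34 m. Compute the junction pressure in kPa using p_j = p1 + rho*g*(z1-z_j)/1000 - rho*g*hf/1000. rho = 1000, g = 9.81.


Junction pressure: p_j = p1 + rho*g*(z1 - z_j)/1000 - rho*g*hf/1000.
Elevation term = 1000*9.81*(15.7 - 2.6)/1000 = 128.511 kPa.
Friction term = 1000*9.81*6.34/1000 = 62.195 kPa.
p_j = 356 + 128.511 - 62.195 = 422.32 kPa.

422.32


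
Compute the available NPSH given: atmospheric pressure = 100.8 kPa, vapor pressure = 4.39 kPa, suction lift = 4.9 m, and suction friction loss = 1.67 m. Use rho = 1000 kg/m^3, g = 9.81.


NPSHa = p_atm/(rho*g) - z_s - hf_s - p_vap/(rho*g).
p_atm/(rho*g) = 100.8*1000 / (1000*9.81) = 10.275 m.
p_vap/(rho*g) = 4.39*1000 / (1000*9.81) = 0.448 m.
NPSHa = 10.275 - 4.9 - 1.67 - 0.448
      = 3.26 m.

3.26


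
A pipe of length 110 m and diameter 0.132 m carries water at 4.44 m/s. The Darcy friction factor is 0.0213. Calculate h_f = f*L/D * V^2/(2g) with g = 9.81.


Darcy-Weisbach equation: h_f = f * (L/D) * V^2/(2g).
f * L/D = 0.0213 * 110/0.132 = 17.75.
V^2/(2g) = 4.44^2 / (2*9.81) = 19.7136 / 19.62 = 1.0048 m.
h_f = 17.75 * 1.0048 = 17.835 m.

17.835


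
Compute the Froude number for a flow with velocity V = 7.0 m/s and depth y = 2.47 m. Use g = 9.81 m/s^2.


The Froude number is defined as Fr = V / sqrt(g*y).
g*y = 9.81 * 2.47 = 24.2307.
sqrt(g*y) = sqrt(24.2307) = 4.9225.
Fr = 7.0 / 4.9225 = 1.4221.

1.4221


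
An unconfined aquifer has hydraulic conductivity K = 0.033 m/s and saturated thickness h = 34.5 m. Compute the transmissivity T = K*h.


Transmissivity is defined as T = K * h.
T = 0.033 * 34.5
  = 1.1385 m^2/s.

1.1385


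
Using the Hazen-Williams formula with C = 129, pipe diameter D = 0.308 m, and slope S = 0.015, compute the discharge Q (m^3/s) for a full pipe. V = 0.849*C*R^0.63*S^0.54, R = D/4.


For a full circular pipe, R = D/4 = 0.308/4 = 0.077 m.
V = 0.849 * 129 * 0.077^0.63 * 0.015^0.54
  = 0.849 * 129 * 0.198833 * 0.103535
  = 2.2546 m/s.
Pipe area A = pi*D^2/4 = pi*0.308^2/4 = 0.0745 m^2.
Q = A * V = 0.0745 * 2.2546 = 0.168 m^3/s.

0.168


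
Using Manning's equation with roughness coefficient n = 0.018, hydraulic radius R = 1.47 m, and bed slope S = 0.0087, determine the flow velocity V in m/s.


Manning's equation gives V = (1/n) * R^(2/3) * S^(1/2).
First, compute R^(2/3) = 1.47^(2/3) = 1.2928.
Next, S^(1/2) = 0.0087^(1/2) = 0.093274.
Then 1/n = 1/0.018 = 55.56.
V = 55.56 * 1.2928 * 0.093274 = 6.6993 m/s.

6.6993


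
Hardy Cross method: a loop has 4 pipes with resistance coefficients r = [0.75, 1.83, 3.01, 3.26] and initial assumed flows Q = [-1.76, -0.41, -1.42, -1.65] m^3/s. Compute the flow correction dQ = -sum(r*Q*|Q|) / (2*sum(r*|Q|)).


Numerator terms (r*Q*|Q|): 0.75*-1.76*|-1.76| = -2.3232; 1.83*-0.41*|-0.41| = -0.3076; 3.01*-1.42*|-1.42| = -6.0694; 3.26*-1.65*|-1.65| = -8.8753.
Sum of numerator = -17.5755.
Denominator terms (r*|Q|): 0.75*|-1.76| = 1.32; 1.83*|-0.41| = 0.7503; 3.01*|-1.42| = 4.2742; 3.26*|-1.65| = 5.379.
2 * sum of denominator = 2 * 11.7235 = 23.447.
dQ = --17.5755 / 23.447 = 0.7496 m^3/s.

0.7496


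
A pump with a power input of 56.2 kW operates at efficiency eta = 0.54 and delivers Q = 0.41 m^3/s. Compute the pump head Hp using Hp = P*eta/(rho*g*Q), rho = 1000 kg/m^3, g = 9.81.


Pump head formula: Hp = P * eta / (rho * g * Q).
Numerator: P * eta = 56.2 * 1000 * 0.54 = 30348.0 W.
Denominator: rho * g * Q = 1000 * 9.81 * 0.41 = 4022.1.
Hp = 30348.0 / 4022.1 = 7.55 m.

7.55


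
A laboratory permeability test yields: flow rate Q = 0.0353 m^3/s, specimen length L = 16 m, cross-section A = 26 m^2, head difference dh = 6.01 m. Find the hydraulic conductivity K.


From K = Q*L / (A*dh):
Numerator: Q*L = 0.0353 * 16 = 0.5648.
Denominator: A*dh = 26 * 6.01 = 156.26.
K = 0.5648 / 156.26 = 0.003614 m/s.

0.003614


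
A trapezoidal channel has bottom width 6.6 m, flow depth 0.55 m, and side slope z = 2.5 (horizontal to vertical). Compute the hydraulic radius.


For a trapezoidal section with side slope z:
A = (b + z*y)*y = (6.6 + 2.5*0.55)*0.55 = 4.386 m^2.
P = b + 2*y*sqrt(1 + z^2) = 6.6 + 2*0.55*sqrt(1 + 2.5^2) = 9.562 m.
R = A/P = 4.386 / 9.562 = 0.4587 m.

0.4587


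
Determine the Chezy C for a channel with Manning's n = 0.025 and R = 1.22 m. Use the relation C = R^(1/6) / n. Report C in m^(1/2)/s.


The Chezy coefficient relates to Manning's n through C = R^(1/6) / n.
R^(1/6) = 1.22^(1/6) = 1.033697.
C = 1.033697 / 0.025 = 41.35 m^(1/2)/s.

41.35


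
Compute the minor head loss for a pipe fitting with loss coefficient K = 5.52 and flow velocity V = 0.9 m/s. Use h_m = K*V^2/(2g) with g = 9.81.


Minor loss formula: h_m = K * V^2/(2g).
V^2 = 0.9^2 = 0.81.
V^2/(2g) = 0.81 / 19.62 = 0.0413 m.
h_m = 5.52 * 0.0413 = 0.2279 m.

0.2279


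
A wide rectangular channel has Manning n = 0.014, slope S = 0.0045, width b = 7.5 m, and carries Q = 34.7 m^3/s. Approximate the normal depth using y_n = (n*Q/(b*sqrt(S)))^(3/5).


We use the wide-channel approximation y_n = (n*Q/(b*sqrt(S)))^(3/5).
sqrt(S) = sqrt(0.0045) = 0.067082.
Numerator: n*Q = 0.014 * 34.7 = 0.4858.
Denominator: b*sqrt(S) = 7.5 * 0.067082 = 0.503115.
arg = 0.9656.
y_n = 0.9656^(3/5) = 0.9792 m.

0.9792


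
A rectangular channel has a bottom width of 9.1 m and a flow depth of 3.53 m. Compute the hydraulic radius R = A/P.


For a rectangular section:
Flow area A = b * y = 9.1 * 3.53 = 32.12 m^2.
Wetted perimeter P = b + 2y = 9.1 + 2*3.53 = 16.16 m.
Hydraulic radius R = A/P = 32.12 / 16.16 = 1.9878 m.

1.9878


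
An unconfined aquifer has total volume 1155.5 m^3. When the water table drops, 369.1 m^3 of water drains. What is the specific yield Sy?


Specific yield Sy = Volume drained / Total volume.
Sy = 369.1 / 1155.5
   = 0.3194.

0.3194


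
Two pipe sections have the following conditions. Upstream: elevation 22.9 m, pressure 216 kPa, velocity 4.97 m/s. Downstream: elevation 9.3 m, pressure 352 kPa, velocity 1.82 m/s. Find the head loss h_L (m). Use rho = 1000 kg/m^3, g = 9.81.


Total head at each section: H = z + p/(rho*g) + V^2/(2g).
H1 = 22.9 + 216*1000/(1000*9.81) + 4.97^2/(2*9.81)
   = 22.9 + 22.018 + 1.259
   = 46.177 m.
H2 = 9.3 + 352*1000/(1000*9.81) + 1.82^2/(2*9.81)
   = 9.3 + 35.882 + 0.1688
   = 45.351 m.
h_L = H1 - H2 = 46.177 - 45.351 = 0.827 m.

0.827


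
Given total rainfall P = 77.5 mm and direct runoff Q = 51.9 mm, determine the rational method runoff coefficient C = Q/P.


The runoff coefficient C = runoff depth / rainfall depth.
C = 51.9 / 77.5
  = 0.6697.

0.6697


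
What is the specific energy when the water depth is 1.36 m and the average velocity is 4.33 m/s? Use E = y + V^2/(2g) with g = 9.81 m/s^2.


Specific energy E = y + V^2/(2g).
Velocity head = V^2/(2g) = 4.33^2 / (2*9.81) = 18.7489 / 19.62 = 0.9556 m.
E = 1.36 + 0.9556 = 2.3156 m.

2.3156


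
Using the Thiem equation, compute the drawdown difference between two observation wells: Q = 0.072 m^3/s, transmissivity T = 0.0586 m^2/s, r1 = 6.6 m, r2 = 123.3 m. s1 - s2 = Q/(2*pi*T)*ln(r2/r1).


Thiem equation: s1 - s2 = Q/(2*pi*T) * ln(r2/r1).
ln(r2/r1) = ln(123.3/6.6) = 2.9276.
Q/(2*pi*T) = 0.072 / (2*pi*0.0586) = 0.072 / 0.3682 = 0.1955.
s1 - s2 = 0.1955 * 2.9276 = 0.5725 m.

0.5725


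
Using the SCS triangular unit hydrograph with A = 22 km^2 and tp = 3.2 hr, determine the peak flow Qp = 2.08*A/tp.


SCS formula: Qp = 2.08 * A / tp.
Qp = 2.08 * 22 / 3.2
   = 45.76 / 3.2
   = 14.3 m^3/s per cm.

14.3


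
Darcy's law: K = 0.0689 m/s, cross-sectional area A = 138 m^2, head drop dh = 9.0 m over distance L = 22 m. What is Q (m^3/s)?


Darcy's law: Q = K * A * i, where i = dh/L.
Hydraulic gradient i = 9.0 / 22 = 0.409091.
Q = 0.0689 * 138 * 0.409091
  = 3.8897 m^3/s.

3.8897


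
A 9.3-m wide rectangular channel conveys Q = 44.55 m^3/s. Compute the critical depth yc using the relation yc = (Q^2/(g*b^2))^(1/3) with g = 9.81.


Using yc = (Q^2 / (g * b^2))^(1/3):
Q^2 = 44.55^2 = 1984.7.
g * b^2 = 9.81 * 9.3^2 = 9.81 * 86.49 = 848.47.
Q^2 / (g*b^2) = 1984.7 / 848.47 = 2.3392.
yc = 2.3392^(1/3) = 1.3275 m.

1.3275


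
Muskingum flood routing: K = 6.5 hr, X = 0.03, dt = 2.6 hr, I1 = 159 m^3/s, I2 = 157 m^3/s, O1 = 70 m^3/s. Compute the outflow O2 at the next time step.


Muskingum coefficients:
denom = 2*K*(1-X) + dt = 2*6.5*(1-0.03) + 2.6 = 15.21.
C0 = (dt - 2*K*X)/denom = (2.6 - 2*6.5*0.03)/15.21 = 0.1453.
C1 = (dt + 2*K*X)/denom = (2.6 + 2*6.5*0.03)/15.21 = 0.1966.
C2 = (2*K*(1-X) - dt)/denom = 0.6581.
O2 = C0*I2 + C1*I1 + C2*O1
   = 0.1453*157 + 0.1966*159 + 0.6581*70
   = 100.14 m^3/s.

100.14


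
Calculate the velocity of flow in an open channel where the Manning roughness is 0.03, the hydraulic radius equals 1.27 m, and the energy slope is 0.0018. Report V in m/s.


Manning's equation gives V = (1/n) * R^(2/3) * S^(1/2).
First, compute R^(2/3) = 1.27^(2/3) = 1.1727.
Next, S^(1/2) = 0.0018^(1/2) = 0.042426.
Then 1/n = 1/0.03 = 33.33.
V = 33.33 * 1.1727 * 0.042426 = 1.6585 m/s.

1.6585


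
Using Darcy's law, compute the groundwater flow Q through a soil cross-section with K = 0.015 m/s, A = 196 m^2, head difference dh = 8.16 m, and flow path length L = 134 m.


Darcy's law: Q = K * A * i, where i = dh/L.
Hydraulic gradient i = 8.16 / 134 = 0.060896.
Q = 0.015 * 196 * 0.060896
  = 0.179 m^3/s.

0.179


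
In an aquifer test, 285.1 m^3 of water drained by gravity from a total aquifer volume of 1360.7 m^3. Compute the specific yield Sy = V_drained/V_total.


Specific yield Sy = Volume drained / Total volume.
Sy = 285.1 / 1360.7
   = 0.2095.

0.2095


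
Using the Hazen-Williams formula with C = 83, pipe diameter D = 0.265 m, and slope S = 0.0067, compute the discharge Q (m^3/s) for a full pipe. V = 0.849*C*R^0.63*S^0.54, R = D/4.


For a full circular pipe, R = D/4 = 0.265/4 = 0.0663 m.
V = 0.849 * 83 * 0.0663^0.63 * 0.0067^0.54
  = 0.849 * 83 * 0.180862 * 0.067001
  = 0.8539 m/s.
Pipe area A = pi*D^2/4 = pi*0.265^2/4 = 0.0552 m^2.
Q = A * V = 0.0552 * 0.8539 = 0.0471 m^3/s.

0.0471


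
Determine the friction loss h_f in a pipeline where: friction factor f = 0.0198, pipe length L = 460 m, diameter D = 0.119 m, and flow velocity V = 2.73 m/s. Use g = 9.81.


Darcy-Weisbach equation: h_f = f * (L/D) * V^2/(2g).
f * L/D = 0.0198 * 460/0.119 = 76.5378.
V^2/(2g) = 2.73^2 / (2*9.81) = 7.4529 / 19.62 = 0.3799 m.
h_f = 76.5378 * 0.3799 = 29.074 m.

29.074


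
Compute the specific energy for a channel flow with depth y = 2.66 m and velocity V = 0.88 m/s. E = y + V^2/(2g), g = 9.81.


Specific energy E = y + V^2/(2g).
Velocity head = V^2/(2g) = 0.88^2 / (2*9.81) = 0.7744 / 19.62 = 0.0395 m.
E = 2.66 + 0.0395 = 2.6995 m.

2.6995


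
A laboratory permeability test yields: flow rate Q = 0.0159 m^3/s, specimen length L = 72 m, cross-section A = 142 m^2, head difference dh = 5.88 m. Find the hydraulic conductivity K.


From K = Q*L / (A*dh):
Numerator: Q*L = 0.0159 * 72 = 1.1448.
Denominator: A*dh = 142 * 5.88 = 834.96.
K = 1.1448 / 834.96 = 0.001371 m/s.

0.001371


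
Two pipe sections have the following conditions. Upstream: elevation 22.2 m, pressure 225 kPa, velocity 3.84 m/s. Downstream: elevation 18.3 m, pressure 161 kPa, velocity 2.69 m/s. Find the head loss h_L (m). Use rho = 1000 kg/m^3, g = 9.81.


Total head at each section: H = z + p/(rho*g) + V^2/(2g).
H1 = 22.2 + 225*1000/(1000*9.81) + 3.84^2/(2*9.81)
   = 22.2 + 22.936 + 0.7516
   = 45.887 m.
H2 = 18.3 + 161*1000/(1000*9.81) + 2.69^2/(2*9.81)
   = 18.3 + 16.412 + 0.3688
   = 35.081 m.
h_L = H1 - H2 = 45.887 - 35.081 = 10.807 m.

10.807


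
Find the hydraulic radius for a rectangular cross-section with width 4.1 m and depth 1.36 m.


For a rectangular section:
Flow area A = b * y = 4.1 * 1.36 = 5.58 m^2.
Wetted perimeter P = b + 2y = 4.1 + 2*1.36 = 6.82 m.
Hydraulic radius R = A/P = 5.58 / 6.82 = 0.8176 m.

0.8176


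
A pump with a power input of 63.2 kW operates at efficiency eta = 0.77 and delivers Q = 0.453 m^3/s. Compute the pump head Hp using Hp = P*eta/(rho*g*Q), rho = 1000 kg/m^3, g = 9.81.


Pump head formula: Hp = P * eta / (rho * g * Q).
Numerator: P * eta = 63.2 * 1000 * 0.77 = 48664.0 W.
Denominator: rho * g * Q = 1000 * 9.81 * 0.453 = 4443.93.
Hp = 48664.0 / 4443.93 = 10.95 m.

10.95


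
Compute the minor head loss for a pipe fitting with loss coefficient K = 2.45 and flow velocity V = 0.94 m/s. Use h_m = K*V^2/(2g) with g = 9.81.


Minor loss formula: h_m = K * V^2/(2g).
V^2 = 0.94^2 = 0.8836.
V^2/(2g) = 0.8836 / 19.62 = 0.045 m.
h_m = 2.45 * 0.045 = 0.1103 m.

0.1103


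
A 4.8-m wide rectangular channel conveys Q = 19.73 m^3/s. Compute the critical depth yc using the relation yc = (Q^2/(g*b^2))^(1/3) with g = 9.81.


Using yc = (Q^2 / (g * b^2))^(1/3):
Q^2 = 19.73^2 = 389.27.
g * b^2 = 9.81 * 4.8^2 = 9.81 * 23.04 = 226.02.
Q^2 / (g*b^2) = 389.27 / 226.02 = 1.7223.
yc = 1.7223^(1/3) = 1.1987 m.

1.1987


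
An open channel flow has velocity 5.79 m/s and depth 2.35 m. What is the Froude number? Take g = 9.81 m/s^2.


The Froude number is defined as Fr = V / sqrt(g*y).
g*y = 9.81 * 2.35 = 23.0535.
sqrt(g*y) = sqrt(23.0535) = 4.8014.
Fr = 5.79 / 4.8014 = 1.2059.

1.2059


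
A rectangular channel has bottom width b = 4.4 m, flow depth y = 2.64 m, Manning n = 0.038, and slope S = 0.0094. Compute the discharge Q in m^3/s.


For a rectangular channel, the cross-sectional area A = b * y = 4.4 * 2.64 = 11.62 m^2.
The wetted perimeter P = b + 2y = 4.4 + 2*2.64 = 9.68 m.
Hydraulic radius R = A/P = 11.62/9.68 = 1.2 m.
Velocity V = (1/n)*R^(2/3)*S^(1/2) = (1/0.038)*1.2^(2/3)*0.0094^(1/2) = 2.8812 m/s.
Discharge Q = A * V = 11.62 * 2.8812 = 33.468 m^3/s.

33.468


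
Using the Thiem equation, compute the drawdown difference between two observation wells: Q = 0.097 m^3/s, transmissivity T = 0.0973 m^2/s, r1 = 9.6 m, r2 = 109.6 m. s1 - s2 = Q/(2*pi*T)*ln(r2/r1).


Thiem equation: s1 - s2 = Q/(2*pi*T) * ln(r2/r1).
ln(r2/r1) = ln(109.6/9.6) = 2.4351.
Q/(2*pi*T) = 0.097 / (2*pi*0.0973) = 0.097 / 0.6114 = 0.1587.
s1 - s2 = 0.1587 * 2.4351 = 0.3864 m.

0.3864


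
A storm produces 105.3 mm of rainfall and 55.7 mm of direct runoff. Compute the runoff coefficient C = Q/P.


The runoff coefficient C = runoff depth / rainfall depth.
C = 55.7 / 105.3
  = 0.529.

0.529


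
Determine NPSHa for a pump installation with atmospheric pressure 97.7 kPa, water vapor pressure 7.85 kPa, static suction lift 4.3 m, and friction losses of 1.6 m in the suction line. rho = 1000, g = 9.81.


NPSHa = p_atm/(rho*g) - z_s - hf_s - p_vap/(rho*g).
p_atm/(rho*g) = 97.7*1000 / (1000*9.81) = 9.959 m.
p_vap/(rho*g) = 7.85*1000 / (1000*9.81) = 0.8 m.
NPSHa = 9.959 - 4.3 - 1.6 - 0.8
      = 3.26 m.

3.26


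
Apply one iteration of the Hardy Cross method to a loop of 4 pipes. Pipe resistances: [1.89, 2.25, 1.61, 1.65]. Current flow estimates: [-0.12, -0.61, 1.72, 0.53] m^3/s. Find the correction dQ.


Numerator terms (r*Q*|Q|): 1.89*-0.12*|-0.12| = -0.0272; 2.25*-0.61*|-0.61| = -0.8372; 1.61*1.72*|1.72| = 4.763; 1.65*0.53*|0.53| = 0.4635.
Sum of numerator = 4.3621.
Denominator terms (r*|Q|): 1.89*|-0.12| = 0.2268; 2.25*|-0.61| = 1.3725; 1.61*|1.72| = 2.7692; 1.65*|0.53| = 0.8745.
2 * sum of denominator = 2 * 5.243 = 10.486.
dQ = -4.3621 / 10.486 = -0.416 m^3/s.

-0.416


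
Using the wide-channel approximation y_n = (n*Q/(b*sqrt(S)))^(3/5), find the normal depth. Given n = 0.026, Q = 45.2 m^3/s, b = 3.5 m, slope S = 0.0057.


We use the wide-channel approximation y_n = (n*Q/(b*sqrt(S)))^(3/5).
sqrt(S) = sqrt(0.0057) = 0.075498.
Numerator: n*Q = 0.026 * 45.2 = 1.1752.
Denominator: b*sqrt(S) = 3.5 * 0.075498 = 0.264243.
arg = 4.4474.
y_n = 4.4474^(3/5) = 2.4483 m.

2.4483


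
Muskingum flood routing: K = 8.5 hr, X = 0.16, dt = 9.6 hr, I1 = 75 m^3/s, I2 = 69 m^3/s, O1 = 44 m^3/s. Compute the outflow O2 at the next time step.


Muskingum coefficients:
denom = 2*K*(1-X) + dt = 2*8.5*(1-0.16) + 9.6 = 23.88.
C0 = (dt - 2*K*X)/denom = (9.6 - 2*8.5*0.16)/23.88 = 0.2881.
C1 = (dt + 2*K*X)/denom = (9.6 + 2*8.5*0.16)/23.88 = 0.5159.
C2 = (2*K*(1-X) - dt)/denom = 0.196.
O2 = C0*I2 + C1*I1 + C2*O1
   = 0.2881*69 + 0.5159*75 + 0.196*44
   = 67.2 m^3/s.

67.2


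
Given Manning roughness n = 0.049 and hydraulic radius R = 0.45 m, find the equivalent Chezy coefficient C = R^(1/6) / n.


The Chezy coefficient relates to Manning's n through C = R^(1/6) / n.
R^(1/6) = 0.45^(1/6) = 0.875391.
C = 0.875391 / 0.049 = 17.87 m^(1/2)/s.

17.87


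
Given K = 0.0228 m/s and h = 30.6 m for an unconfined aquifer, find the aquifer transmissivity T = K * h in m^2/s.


Transmissivity is defined as T = K * h.
T = 0.0228 * 30.6
  = 0.6977 m^2/s.

0.6977


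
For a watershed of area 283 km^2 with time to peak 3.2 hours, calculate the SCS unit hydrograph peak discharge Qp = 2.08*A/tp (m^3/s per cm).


SCS formula: Qp = 2.08 * A / tp.
Qp = 2.08 * 283 / 3.2
   = 588.64 / 3.2
   = 183.95 m^3/s per cm.

183.95


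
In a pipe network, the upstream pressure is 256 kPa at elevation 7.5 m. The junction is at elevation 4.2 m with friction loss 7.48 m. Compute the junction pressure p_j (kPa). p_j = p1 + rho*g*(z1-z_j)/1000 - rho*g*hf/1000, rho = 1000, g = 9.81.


Junction pressure: p_j = p1 + rho*g*(z1 - z_j)/1000 - rho*g*hf/1000.
Elevation term = 1000*9.81*(7.5 - 4.2)/1000 = 32.373 kPa.
Friction term = 1000*9.81*7.48/1000 = 73.379 kPa.
p_j = 256 + 32.373 - 73.379 = 214.99 kPa.

214.99


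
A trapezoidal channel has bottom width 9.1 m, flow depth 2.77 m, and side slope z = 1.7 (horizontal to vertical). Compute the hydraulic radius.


For a trapezoidal section with side slope z:
A = (b + z*y)*y = (9.1 + 1.7*2.77)*2.77 = 38.251 m^2.
P = b + 2*y*sqrt(1 + z^2) = 9.1 + 2*2.77*sqrt(1 + 1.7^2) = 20.027 m.
R = A/P = 38.251 / 20.027 = 1.91 m.

1.91


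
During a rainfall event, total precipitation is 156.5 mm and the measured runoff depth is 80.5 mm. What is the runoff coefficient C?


The runoff coefficient C = runoff depth / rainfall depth.
C = 80.5 / 156.5
  = 0.5144.

0.5144


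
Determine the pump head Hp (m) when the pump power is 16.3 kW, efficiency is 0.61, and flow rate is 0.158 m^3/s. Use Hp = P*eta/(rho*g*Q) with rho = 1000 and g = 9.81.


Pump head formula: Hp = P * eta / (rho * g * Q).
Numerator: P * eta = 16.3 * 1000 * 0.61 = 9943.0 W.
Denominator: rho * g * Q = 1000 * 9.81 * 0.158 = 1549.98.
Hp = 9943.0 / 1549.98 = 6.41 m.

6.41


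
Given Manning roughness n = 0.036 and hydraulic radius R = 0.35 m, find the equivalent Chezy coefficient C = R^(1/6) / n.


The Chezy coefficient relates to Manning's n through C = R^(1/6) / n.
R^(1/6) = 0.35^(1/6) = 0.839482.
C = 0.839482 / 0.036 = 23.32 m^(1/2)/s.

23.32


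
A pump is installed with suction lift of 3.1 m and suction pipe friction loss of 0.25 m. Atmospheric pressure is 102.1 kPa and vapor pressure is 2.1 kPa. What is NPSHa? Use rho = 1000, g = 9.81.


NPSHa = p_atm/(rho*g) - z_s - hf_s - p_vap/(rho*g).
p_atm/(rho*g) = 102.1*1000 / (1000*9.81) = 10.408 m.
p_vap/(rho*g) = 2.1*1000 / (1000*9.81) = 0.214 m.
NPSHa = 10.408 - 3.1 - 0.25 - 0.214
      = 6.84 m.

6.84


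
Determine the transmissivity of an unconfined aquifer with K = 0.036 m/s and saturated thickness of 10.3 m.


Transmissivity is defined as T = K * h.
T = 0.036 * 10.3
  = 0.3708 m^2/s.

0.3708


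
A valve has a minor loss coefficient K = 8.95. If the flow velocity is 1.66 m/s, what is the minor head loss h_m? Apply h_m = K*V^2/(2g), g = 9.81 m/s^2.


Minor loss formula: h_m = K * V^2/(2g).
V^2 = 1.66^2 = 2.7556.
V^2/(2g) = 2.7556 / 19.62 = 0.1404 m.
h_m = 8.95 * 0.1404 = 1.257 m.

1.257


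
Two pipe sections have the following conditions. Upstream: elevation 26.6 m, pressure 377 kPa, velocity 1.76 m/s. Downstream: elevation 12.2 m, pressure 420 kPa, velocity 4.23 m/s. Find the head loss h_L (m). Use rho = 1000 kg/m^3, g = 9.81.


Total head at each section: H = z + p/(rho*g) + V^2/(2g).
H1 = 26.6 + 377*1000/(1000*9.81) + 1.76^2/(2*9.81)
   = 26.6 + 38.43 + 0.1579
   = 65.188 m.
H2 = 12.2 + 420*1000/(1000*9.81) + 4.23^2/(2*9.81)
   = 12.2 + 42.813 + 0.912
   = 55.925 m.
h_L = H1 - H2 = 65.188 - 55.925 = 9.263 m.

9.263


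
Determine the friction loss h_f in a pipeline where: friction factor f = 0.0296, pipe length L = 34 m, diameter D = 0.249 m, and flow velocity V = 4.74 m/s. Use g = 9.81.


Darcy-Weisbach equation: h_f = f * (L/D) * V^2/(2g).
f * L/D = 0.0296 * 34/0.249 = 4.0418.
V^2/(2g) = 4.74^2 / (2*9.81) = 22.4676 / 19.62 = 1.1451 m.
h_f = 4.0418 * 1.1451 = 4.628 m.

4.628


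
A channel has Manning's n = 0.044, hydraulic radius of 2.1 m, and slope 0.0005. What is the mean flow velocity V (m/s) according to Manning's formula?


Manning's equation gives V = (1/n) * R^(2/3) * S^(1/2).
First, compute R^(2/3) = 2.1^(2/3) = 1.6399.
Next, S^(1/2) = 0.0005^(1/2) = 0.022361.
Then 1/n = 1/0.044 = 22.73.
V = 22.73 * 1.6399 * 0.022361 = 0.8334 m/s.

0.8334


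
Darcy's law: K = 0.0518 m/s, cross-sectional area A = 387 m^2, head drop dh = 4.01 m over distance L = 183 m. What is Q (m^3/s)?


Darcy's law: Q = K * A * i, where i = dh/L.
Hydraulic gradient i = 4.01 / 183 = 0.021913.
Q = 0.0518 * 387 * 0.021913
  = 0.4393 m^3/s.

0.4393


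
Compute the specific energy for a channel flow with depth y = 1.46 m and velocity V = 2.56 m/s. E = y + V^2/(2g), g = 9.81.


Specific energy E = y + V^2/(2g).
Velocity head = V^2/(2g) = 2.56^2 / (2*9.81) = 6.5536 / 19.62 = 0.334 m.
E = 1.46 + 0.334 = 1.794 m.

1.794


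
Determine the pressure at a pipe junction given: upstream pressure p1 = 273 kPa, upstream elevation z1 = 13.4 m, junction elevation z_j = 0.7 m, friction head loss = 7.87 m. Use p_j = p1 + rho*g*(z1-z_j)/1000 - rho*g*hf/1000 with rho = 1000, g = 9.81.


Junction pressure: p_j = p1 + rho*g*(z1 - z_j)/1000 - rho*g*hf/1000.
Elevation term = 1000*9.81*(13.4 - 0.7)/1000 = 124.587 kPa.
Friction term = 1000*9.81*7.87/1000 = 77.205 kPa.
p_j = 273 + 124.587 - 77.205 = 320.38 kPa.

320.38


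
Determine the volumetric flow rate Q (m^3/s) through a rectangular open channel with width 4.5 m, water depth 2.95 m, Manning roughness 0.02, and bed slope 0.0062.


For a rectangular channel, the cross-sectional area A = b * y = 4.5 * 2.95 = 13.28 m^2.
The wetted perimeter P = b + 2y = 4.5 + 2*2.95 = 10.4 m.
Hydraulic radius R = A/P = 13.28/10.4 = 1.2764 m.
Velocity V = (1/n)*R^(2/3)*S^(1/2) = (1/0.02)*1.2764^(2/3)*0.0062^(1/2) = 4.6327 m/s.
Discharge Q = A * V = 13.28 * 4.6327 = 61.499 m^3/s.

61.499


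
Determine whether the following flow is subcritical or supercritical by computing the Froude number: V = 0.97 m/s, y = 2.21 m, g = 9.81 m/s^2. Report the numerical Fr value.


The Froude number is defined as Fr = V / sqrt(g*y).
g*y = 9.81 * 2.21 = 21.6801.
sqrt(g*y) = sqrt(21.6801) = 4.6562.
Fr = 0.97 / 4.6562 = 0.2083.
Since Fr < 1, the flow is subcritical.

0.2083


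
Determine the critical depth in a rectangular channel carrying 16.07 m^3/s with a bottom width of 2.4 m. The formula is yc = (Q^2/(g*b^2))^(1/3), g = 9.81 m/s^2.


Using yc = (Q^2 / (g * b^2))^(1/3):
Q^2 = 16.07^2 = 258.24.
g * b^2 = 9.81 * 2.4^2 = 9.81 * 5.76 = 56.51.
Q^2 / (g*b^2) = 258.24 / 56.51 = 4.5698.
yc = 4.5698^(1/3) = 1.6595 m.

1.6595


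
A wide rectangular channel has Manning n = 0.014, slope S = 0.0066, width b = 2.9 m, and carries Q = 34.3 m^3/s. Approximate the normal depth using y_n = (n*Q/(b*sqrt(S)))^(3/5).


We use the wide-channel approximation y_n = (n*Q/(b*sqrt(S)))^(3/5).
sqrt(S) = sqrt(0.0066) = 0.08124.
Numerator: n*Q = 0.014 * 34.3 = 0.4802.
Denominator: b*sqrt(S) = 2.9 * 0.08124 = 0.235596.
arg = 2.0382.
y_n = 2.0382^(3/5) = 1.533 m.

1.533


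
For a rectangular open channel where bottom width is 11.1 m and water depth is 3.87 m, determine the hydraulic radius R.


For a rectangular section:
Flow area A = b * y = 11.1 * 3.87 = 42.96 m^2.
Wetted perimeter P = b + 2y = 11.1 + 2*3.87 = 18.84 m.
Hydraulic radius R = A/P = 42.96 / 18.84 = 2.2801 m.

2.2801


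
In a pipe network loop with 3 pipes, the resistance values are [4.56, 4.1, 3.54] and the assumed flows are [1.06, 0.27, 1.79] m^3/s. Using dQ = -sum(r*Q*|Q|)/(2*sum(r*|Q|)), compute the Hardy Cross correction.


Numerator terms (r*Q*|Q|): 4.56*1.06*|1.06| = 5.1236; 4.1*0.27*|0.27| = 0.2989; 3.54*1.79*|1.79| = 11.3425.
Sum of numerator = 16.765.
Denominator terms (r*|Q|): 4.56*|1.06| = 4.8336; 4.1*|0.27| = 1.107; 3.54*|1.79| = 6.3366.
2 * sum of denominator = 2 * 12.2772 = 24.5544.
dQ = -16.765 / 24.5544 = -0.6828 m^3/s.

-0.6828


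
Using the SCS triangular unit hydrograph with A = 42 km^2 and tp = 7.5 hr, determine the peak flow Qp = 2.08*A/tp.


SCS formula: Qp = 2.08 * A / tp.
Qp = 2.08 * 42 / 7.5
   = 87.36 / 7.5
   = 11.65 m^3/s per cm.

11.65


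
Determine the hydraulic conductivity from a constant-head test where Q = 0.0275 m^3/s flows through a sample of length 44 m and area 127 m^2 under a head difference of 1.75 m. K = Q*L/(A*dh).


From K = Q*L / (A*dh):
Numerator: Q*L = 0.0275 * 44 = 1.21.
Denominator: A*dh = 127 * 1.75 = 222.25.
K = 1.21 / 222.25 = 0.005444 m/s.

0.005444


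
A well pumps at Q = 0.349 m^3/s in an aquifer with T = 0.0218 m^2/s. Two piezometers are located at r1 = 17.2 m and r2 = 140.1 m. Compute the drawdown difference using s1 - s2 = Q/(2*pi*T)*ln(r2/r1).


Thiem equation: s1 - s2 = Q/(2*pi*T) * ln(r2/r1).
ln(r2/r1) = ln(140.1/17.2) = 2.0974.
Q/(2*pi*T) = 0.349 / (2*pi*0.0218) = 0.349 / 0.137 = 2.5479.
s1 - s2 = 2.5479 * 2.0974 = 5.3442 m.

5.3442


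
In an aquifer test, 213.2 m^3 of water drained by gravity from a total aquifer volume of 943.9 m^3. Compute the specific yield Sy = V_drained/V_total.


Specific yield Sy = Volume drained / Total volume.
Sy = 213.2 / 943.9
   = 0.2259.

0.2259


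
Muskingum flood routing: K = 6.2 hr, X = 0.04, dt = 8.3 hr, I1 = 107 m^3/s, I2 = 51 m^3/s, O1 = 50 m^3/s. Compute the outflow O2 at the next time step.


Muskingum coefficients:
denom = 2*K*(1-X) + dt = 2*6.2*(1-0.04) + 8.3 = 20.204.
C0 = (dt - 2*K*X)/denom = (8.3 - 2*6.2*0.04)/20.204 = 0.3863.
C1 = (dt + 2*K*X)/denom = (8.3 + 2*6.2*0.04)/20.204 = 0.4354.
C2 = (2*K*(1-X) - dt)/denom = 0.1784.
O2 = C0*I2 + C1*I1 + C2*O1
   = 0.3863*51 + 0.4354*107 + 0.1784*50
   = 75.2 m^3/s.

75.2


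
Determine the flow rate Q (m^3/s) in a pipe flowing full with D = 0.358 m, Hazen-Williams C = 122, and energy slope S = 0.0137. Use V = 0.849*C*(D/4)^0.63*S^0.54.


For a full circular pipe, R = D/4 = 0.358/4 = 0.0895 m.
V = 0.849 * 122 * 0.0895^0.63 * 0.0137^0.54
  = 0.849 * 122 * 0.218599 * 0.098589
  = 2.2323 m/s.
Pipe area A = pi*D^2/4 = pi*0.358^2/4 = 0.1007 m^2.
Q = A * V = 0.1007 * 2.2323 = 0.2247 m^3/s.

0.2247


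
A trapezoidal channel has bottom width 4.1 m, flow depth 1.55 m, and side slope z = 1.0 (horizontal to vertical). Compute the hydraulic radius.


For a trapezoidal section with side slope z:
A = (b + z*y)*y = (4.1 + 1.0*1.55)*1.55 = 8.758 m^2.
P = b + 2*y*sqrt(1 + z^2) = 4.1 + 2*1.55*sqrt(1 + 1.0^2) = 8.484 m.
R = A/P = 8.758 / 8.484 = 1.0322 m.

1.0322


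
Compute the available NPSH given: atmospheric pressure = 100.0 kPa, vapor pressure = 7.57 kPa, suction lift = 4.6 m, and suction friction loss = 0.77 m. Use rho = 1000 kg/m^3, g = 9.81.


NPSHa = p_atm/(rho*g) - z_s - hf_s - p_vap/(rho*g).
p_atm/(rho*g) = 100.0*1000 / (1000*9.81) = 10.194 m.
p_vap/(rho*g) = 7.57*1000 / (1000*9.81) = 0.772 m.
NPSHa = 10.194 - 4.6 - 0.77 - 0.772
      = 4.05 m.

4.05


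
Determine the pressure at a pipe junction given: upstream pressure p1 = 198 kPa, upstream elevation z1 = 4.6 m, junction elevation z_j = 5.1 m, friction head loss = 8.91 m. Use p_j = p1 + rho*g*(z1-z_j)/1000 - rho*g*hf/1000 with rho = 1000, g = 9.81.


Junction pressure: p_j = p1 + rho*g*(z1 - z_j)/1000 - rho*g*hf/1000.
Elevation term = 1000*9.81*(4.6 - 5.1)/1000 = -4.905 kPa.
Friction term = 1000*9.81*8.91/1000 = 87.407 kPa.
p_j = 198 + -4.905 - 87.407 = 105.69 kPa.

105.69


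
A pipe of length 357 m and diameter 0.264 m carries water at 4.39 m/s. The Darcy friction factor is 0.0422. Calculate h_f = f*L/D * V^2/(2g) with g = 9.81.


Darcy-Weisbach equation: h_f = f * (L/D) * V^2/(2g).
f * L/D = 0.0422 * 357/0.264 = 57.0659.
V^2/(2g) = 4.39^2 / (2*9.81) = 19.2721 / 19.62 = 0.9823 m.
h_f = 57.0659 * 0.9823 = 56.054 m.

56.054


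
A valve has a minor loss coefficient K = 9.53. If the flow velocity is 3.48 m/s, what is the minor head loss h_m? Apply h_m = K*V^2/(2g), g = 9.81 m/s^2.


Minor loss formula: h_m = K * V^2/(2g).
V^2 = 3.48^2 = 12.1104.
V^2/(2g) = 12.1104 / 19.62 = 0.6172 m.
h_m = 9.53 * 0.6172 = 5.8824 m.

5.8824


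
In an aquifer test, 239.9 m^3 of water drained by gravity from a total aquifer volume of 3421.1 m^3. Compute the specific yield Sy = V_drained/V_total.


Specific yield Sy = Volume drained / Total volume.
Sy = 239.9 / 3421.1
   = 0.0701.

0.0701


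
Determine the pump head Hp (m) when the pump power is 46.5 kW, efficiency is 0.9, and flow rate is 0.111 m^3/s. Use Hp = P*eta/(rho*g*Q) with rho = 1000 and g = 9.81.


Pump head formula: Hp = P * eta / (rho * g * Q).
Numerator: P * eta = 46.5 * 1000 * 0.9 = 41850.0 W.
Denominator: rho * g * Q = 1000 * 9.81 * 0.111 = 1088.91.
Hp = 41850.0 / 1088.91 = 38.43 m.

38.43


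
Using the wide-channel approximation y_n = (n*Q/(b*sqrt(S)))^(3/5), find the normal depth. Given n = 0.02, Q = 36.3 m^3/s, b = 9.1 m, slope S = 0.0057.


We use the wide-channel approximation y_n = (n*Q/(b*sqrt(S)))^(3/5).
sqrt(S) = sqrt(0.0057) = 0.075498.
Numerator: n*Q = 0.02 * 36.3 = 0.726.
Denominator: b*sqrt(S) = 9.1 * 0.075498 = 0.687032.
arg = 1.0567.
y_n = 1.0567^(3/5) = 1.0337 m.

1.0337


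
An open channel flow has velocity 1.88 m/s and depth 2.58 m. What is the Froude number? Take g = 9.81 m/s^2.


The Froude number is defined as Fr = V / sqrt(g*y).
g*y = 9.81 * 2.58 = 25.3098.
sqrt(g*y) = sqrt(25.3098) = 5.0309.
Fr = 1.88 / 5.0309 = 0.3737.

0.3737


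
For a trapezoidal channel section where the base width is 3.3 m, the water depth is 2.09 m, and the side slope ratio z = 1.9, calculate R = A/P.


For a trapezoidal section with side slope z:
A = (b + z*y)*y = (3.3 + 1.9*2.09)*2.09 = 15.196 m^2.
P = b + 2*y*sqrt(1 + z^2) = 3.3 + 2*2.09*sqrt(1 + 1.9^2) = 12.275 m.
R = A/P = 15.196 / 12.275 = 1.238 m.

1.238


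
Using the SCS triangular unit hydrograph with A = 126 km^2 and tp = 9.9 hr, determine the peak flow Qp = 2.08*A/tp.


SCS formula: Qp = 2.08 * A / tp.
Qp = 2.08 * 126 / 9.9
   = 262.08 / 9.9
   = 26.47 m^3/s per cm.

26.47


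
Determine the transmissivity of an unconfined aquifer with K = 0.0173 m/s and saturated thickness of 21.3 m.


Transmissivity is defined as T = K * h.
T = 0.0173 * 21.3
  = 0.3685 m^2/s.

0.3685


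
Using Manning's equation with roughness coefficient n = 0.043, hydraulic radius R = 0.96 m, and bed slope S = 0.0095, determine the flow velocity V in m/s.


Manning's equation gives V = (1/n) * R^(2/3) * S^(1/2).
First, compute R^(2/3) = 0.96^(2/3) = 0.9732.
Next, S^(1/2) = 0.0095^(1/2) = 0.097468.
Then 1/n = 1/0.043 = 23.26.
V = 23.26 * 0.9732 * 0.097468 = 2.2058 m/s.

2.2058


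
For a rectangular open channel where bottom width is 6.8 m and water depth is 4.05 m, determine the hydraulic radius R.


For a rectangular section:
Flow area A = b * y = 6.8 * 4.05 = 27.54 m^2.
Wetted perimeter P = b + 2y = 6.8 + 2*4.05 = 14.9 m.
Hydraulic radius R = A/P = 27.54 / 14.9 = 1.8483 m.

1.8483


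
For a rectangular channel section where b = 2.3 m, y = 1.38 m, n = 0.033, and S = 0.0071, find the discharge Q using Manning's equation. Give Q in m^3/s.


For a rectangular channel, the cross-sectional area A = b * y = 2.3 * 1.38 = 3.17 m^2.
The wetted perimeter P = b + 2y = 2.3 + 2*1.38 = 5.06 m.
Hydraulic radius R = A/P = 3.17/5.06 = 0.6273 m.
Velocity V = (1/n)*R^(2/3)*S^(1/2) = (1/0.033)*0.6273^(2/3)*0.0071^(1/2) = 1.8711 m/s.
Discharge Q = A * V = 3.17 * 1.8711 = 5.939 m^3/s.

5.939


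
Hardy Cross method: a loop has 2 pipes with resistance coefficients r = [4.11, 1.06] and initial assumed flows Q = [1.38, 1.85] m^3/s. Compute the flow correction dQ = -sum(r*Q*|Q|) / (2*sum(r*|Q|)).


Numerator terms (r*Q*|Q|): 4.11*1.38*|1.38| = 7.8271; 1.06*1.85*|1.85| = 3.6279.
Sum of numerator = 11.4549.
Denominator terms (r*|Q|): 4.11*|1.38| = 5.6718; 1.06*|1.85| = 1.961.
2 * sum of denominator = 2 * 7.6328 = 15.2656.
dQ = -11.4549 / 15.2656 = -0.7504 m^3/s.

-0.7504


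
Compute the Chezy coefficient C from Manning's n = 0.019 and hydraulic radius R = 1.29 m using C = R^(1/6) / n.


The Chezy coefficient relates to Manning's n through C = R^(1/6) / n.
R^(1/6) = 1.29^(1/6) = 1.043354.
C = 1.043354 / 0.019 = 54.91 m^(1/2)/s.

54.91


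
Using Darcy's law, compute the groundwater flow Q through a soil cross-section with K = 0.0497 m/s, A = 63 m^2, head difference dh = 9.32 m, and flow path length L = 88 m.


Darcy's law: Q = K * A * i, where i = dh/L.
Hydraulic gradient i = 9.32 / 88 = 0.105909.
Q = 0.0497 * 63 * 0.105909
  = 0.3316 m^3/s.

0.3316


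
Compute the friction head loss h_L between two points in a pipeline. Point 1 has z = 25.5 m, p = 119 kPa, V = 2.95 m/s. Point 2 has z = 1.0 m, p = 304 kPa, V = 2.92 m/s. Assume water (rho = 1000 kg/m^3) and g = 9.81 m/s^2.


Total head at each section: H = z + p/(rho*g) + V^2/(2g).
H1 = 25.5 + 119*1000/(1000*9.81) + 2.95^2/(2*9.81)
   = 25.5 + 12.13 + 0.4436
   = 38.074 m.
H2 = 1.0 + 304*1000/(1000*9.81) + 2.92^2/(2*9.81)
   = 1.0 + 30.989 + 0.4346
   = 32.423 m.
h_L = H1 - H2 = 38.074 - 32.423 = 5.651 m.

5.651


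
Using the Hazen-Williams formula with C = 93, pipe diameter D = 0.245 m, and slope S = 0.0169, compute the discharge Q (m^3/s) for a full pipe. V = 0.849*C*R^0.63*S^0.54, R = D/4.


For a full circular pipe, R = D/4 = 0.245/4 = 0.0612 m.
V = 0.849 * 93 * 0.0612^0.63 * 0.0169^0.54
  = 0.849 * 93 * 0.172138 * 0.110423
  = 1.5008 m/s.
Pipe area A = pi*D^2/4 = pi*0.245^2/4 = 0.0471 m^2.
Q = A * V = 0.0471 * 1.5008 = 0.0708 m^3/s.

0.0708


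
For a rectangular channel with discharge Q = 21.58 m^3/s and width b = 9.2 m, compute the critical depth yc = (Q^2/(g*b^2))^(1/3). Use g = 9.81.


Using yc = (Q^2 / (g * b^2))^(1/3):
Q^2 = 21.58^2 = 465.7.
g * b^2 = 9.81 * 9.2^2 = 9.81 * 84.64 = 830.32.
Q^2 / (g*b^2) = 465.7 / 830.32 = 0.5609.
yc = 0.5609^(1/3) = 0.8247 m.

0.8247


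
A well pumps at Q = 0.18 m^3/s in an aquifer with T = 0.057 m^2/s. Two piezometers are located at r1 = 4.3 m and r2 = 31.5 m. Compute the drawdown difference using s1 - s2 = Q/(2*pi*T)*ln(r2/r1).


Thiem equation: s1 - s2 = Q/(2*pi*T) * ln(r2/r1).
ln(r2/r1) = ln(31.5/4.3) = 1.9914.
Q/(2*pi*T) = 0.18 / (2*pi*0.057) = 0.18 / 0.3581 = 0.5026.
s1 - s2 = 0.5026 * 1.9914 = 1.0009 m.

1.0009


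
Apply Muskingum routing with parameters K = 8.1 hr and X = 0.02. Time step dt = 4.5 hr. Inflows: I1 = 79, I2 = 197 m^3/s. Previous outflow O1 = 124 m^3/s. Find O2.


Muskingum coefficients:
denom = 2*K*(1-X) + dt = 2*8.1*(1-0.02) + 4.5 = 20.376.
C0 = (dt - 2*K*X)/denom = (4.5 - 2*8.1*0.02)/20.376 = 0.2049.
C1 = (dt + 2*K*X)/denom = (4.5 + 2*8.1*0.02)/20.376 = 0.2367.
C2 = (2*K*(1-X) - dt)/denom = 0.5583.
O2 = C0*I2 + C1*I1 + C2*O1
   = 0.2049*197 + 0.2367*79 + 0.5583*124
   = 128.31 m^3/s.

128.31


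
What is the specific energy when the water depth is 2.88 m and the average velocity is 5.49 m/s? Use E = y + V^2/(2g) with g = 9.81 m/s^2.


Specific energy E = y + V^2/(2g).
Velocity head = V^2/(2g) = 5.49^2 / (2*9.81) = 30.1401 / 19.62 = 1.5362 m.
E = 2.88 + 1.5362 = 4.4162 m.

4.4162


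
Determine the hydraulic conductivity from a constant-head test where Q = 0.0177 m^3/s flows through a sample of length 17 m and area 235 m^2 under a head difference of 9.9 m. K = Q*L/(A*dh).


From K = Q*L / (A*dh):
Numerator: Q*L = 0.0177 * 17 = 0.3009.
Denominator: A*dh = 235 * 9.9 = 2326.5.
K = 0.3009 / 2326.5 = 0.000129 m/s.

0.000129


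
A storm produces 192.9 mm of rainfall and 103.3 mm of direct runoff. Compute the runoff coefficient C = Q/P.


The runoff coefficient C = runoff depth / rainfall depth.
C = 103.3 / 192.9
  = 0.5355.

0.5355


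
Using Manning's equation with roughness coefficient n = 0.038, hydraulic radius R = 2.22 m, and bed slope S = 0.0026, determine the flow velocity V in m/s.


Manning's equation gives V = (1/n) * R^(2/3) * S^(1/2).
First, compute R^(2/3) = 2.22^(2/3) = 1.7018.
Next, S^(1/2) = 0.0026^(1/2) = 0.05099.
Then 1/n = 1/0.038 = 26.32.
V = 26.32 * 1.7018 * 0.05099 = 2.2835 m/s.

2.2835


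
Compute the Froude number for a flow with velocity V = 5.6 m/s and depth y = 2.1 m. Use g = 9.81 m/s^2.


The Froude number is defined as Fr = V / sqrt(g*y).
g*y = 9.81 * 2.1 = 20.601.
sqrt(g*y) = sqrt(20.601) = 4.5388.
Fr = 5.6 / 4.5388 = 1.2338.

1.2338


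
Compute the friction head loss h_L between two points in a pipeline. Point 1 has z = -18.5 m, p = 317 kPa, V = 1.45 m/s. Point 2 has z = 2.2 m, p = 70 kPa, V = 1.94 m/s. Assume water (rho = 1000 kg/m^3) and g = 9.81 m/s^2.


Total head at each section: H = z + p/(rho*g) + V^2/(2g).
H1 = -18.5 + 317*1000/(1000*9.81) + 1.45^2/(2*9.81)
   = -18.5 + 32.314 + 0.1072
   = 13.921 m.
H2 = 2.2 + 70*1000/(1000*9.81) + 1.94^2/(2*9.81)
   = 2.2 + 7.136 + 0.1918
   = 9.527 m.
h_L = H1 - H2 = 13.921 - 9.527 = 4.394 m.

4.394


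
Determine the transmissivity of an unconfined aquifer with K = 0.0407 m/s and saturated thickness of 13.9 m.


Transmissivity is defined as T = K * h.
T = 0.0407 * 13.9
  = 0.5657 m^2/s.

0.5657


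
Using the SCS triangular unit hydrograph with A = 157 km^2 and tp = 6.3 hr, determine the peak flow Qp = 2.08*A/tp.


SCS formula: Qp = 2.08 * A / tp.
Qp = 2.08 * 157 / 6.3
   = 326.56 / 6.3
   = 51.83 m^3/s per cm.

51.83


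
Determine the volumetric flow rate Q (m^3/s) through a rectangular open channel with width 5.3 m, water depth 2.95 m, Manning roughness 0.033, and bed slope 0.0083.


For a rectangular channel, the cross-sectional area A = b * y = 5.3 * 2.95 = 15.63 m^2.
The wetted perimeter P = b + 2y = 5.3 + 2*2.95 = 11.2 m.
Hydraulic radius R = A/P = 15.63/11.2 = 1.396 m.
Velocity V = (1/n)*R^(2/3)*S^(1/2) = (1/0.033)*1.396^(2/3)*0.0083^(1/2) = 3.4484 m/s.
Discharge Q = A * V = 15.63 * 3.4484 = 53.915 m^3/s.

53.915


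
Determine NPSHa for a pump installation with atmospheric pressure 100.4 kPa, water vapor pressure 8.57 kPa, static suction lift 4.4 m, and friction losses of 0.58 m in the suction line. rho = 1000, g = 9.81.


NPSHa = p_atm/(rho*g) - z_s - hf_s - p_vap/(rho*g).
p_atm/(rho*g) = 100.4*1000 / (1000*9.81) = 10.234 m.
p_vap/(rho*g) = 8.57*1000 / (1000*9.81) = 0.874 m.
NPSHa = 10.234 - 4.4 - 0.58 - 0.874
      = 4.38 m.

4.38


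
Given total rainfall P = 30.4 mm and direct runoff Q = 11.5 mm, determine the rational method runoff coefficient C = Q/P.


The runoff coefficient C = runoff depth / rainfall depth.
C = 11.5 / 30.4
  = 0.3783.

0.3783


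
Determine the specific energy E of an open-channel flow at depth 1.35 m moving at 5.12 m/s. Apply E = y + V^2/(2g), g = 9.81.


Specific energy E = y + V^2/(2g).
Velocity head = V^2/(2g) = 5.12^2 / (2*9.81) = 26.2144 / 19.62 = 1.3361 m.
E = 1.35 + 1.3361 = 2.6861 m.

2.6861


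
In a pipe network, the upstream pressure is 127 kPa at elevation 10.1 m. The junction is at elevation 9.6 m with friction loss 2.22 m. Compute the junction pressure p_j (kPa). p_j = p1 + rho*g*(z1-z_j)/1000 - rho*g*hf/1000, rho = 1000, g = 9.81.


Junction pressure: p_j = p1 + rho*g*(z1 - z_j)/1000 - rho*g*hf/1000.
Elevation term = 1000*9.81*(10.1 - 9.6)/1000 = 4.905 kPa.
Friction term = 1000*9.81*2.22/1000 = 21.778 kPa.
p_j = 127 + 4.905 - 21.778 = 110.13 kPa.

110.13
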